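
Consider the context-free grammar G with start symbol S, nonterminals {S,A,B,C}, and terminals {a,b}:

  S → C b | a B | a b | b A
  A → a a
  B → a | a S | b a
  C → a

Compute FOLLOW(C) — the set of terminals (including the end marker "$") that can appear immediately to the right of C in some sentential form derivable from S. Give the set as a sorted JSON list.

Compute FIRST by fixpoint:
iter 1:
  A via A→a a: +{a}
  B via B→a: +{a}
  B via B→b a: +{b}
  C via C→a: +{a}
  S via S→C b: +{a}
  S via S→b A: +{b}
  FIRST(S)={a,b}  FIRST(A)={a}  FIRST(B)={a,b}  FIRST(C)={a}
iter 2: (no change)
  FIRST(S)={a,b}  FIRST(A)={a}  FIRST(B)={a,b}  FIRST(C)={a}

FOLLOW sets:
seed FOLLOW(S) with $
[1]
  S→C b: FOLLOW(C) ⊇ FIRST(b) = {b}; new: +{b}
  S→a B: FOLLOW(B) ⊇ FOLLOW(S) ⊇ {$}; new: +{$}
  S→b A: FOLLOW(A) ⊇ FOLLOW(S) ⊇ {$}; new: +{$}
  S: {$}  A: {$}  B: {$}  C: {b}
[2] (no change)
  S: {$}  A: {$}  B: {$}  C: {b}

FOLLOW(C) = ["b"]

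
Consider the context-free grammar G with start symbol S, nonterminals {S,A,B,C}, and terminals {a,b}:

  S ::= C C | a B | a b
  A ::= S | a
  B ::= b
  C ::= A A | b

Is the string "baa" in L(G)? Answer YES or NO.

Convert to CNF:
  S -> C C | T0 B | T0 T1
  A -> C C | T0 B | T0 T1 | a
  B -> b
  C -> A A | b
  T0 -> a
  T1 -> b

CYK table (by increasing span):
  cell(0,0) b: {B,C,T1}  orig:{B,C}
  cell(1,1) a: {A,T0}  orig:{A}
  cell(2,2) a: {A,T0}  orig:{A}
  cell(0,1) ba: ∅
  cell(1,2) aa: {C}
  cell(0,2) baa: {A,S}

S ∈ T[0,2] ⇒ YES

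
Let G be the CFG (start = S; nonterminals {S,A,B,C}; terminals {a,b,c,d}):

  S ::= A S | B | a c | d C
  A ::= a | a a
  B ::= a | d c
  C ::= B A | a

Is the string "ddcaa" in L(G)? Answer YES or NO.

CNF form of G:
  S -> A S | T0 T2 | T1 C | T1 T2 | a
  A -> T0 T0 | a
  B -> T1 T2 | a
  C -> B A | a
  T0 -> a
  T1 -> d
  T2 -> c

Fill CYK table bottom-up:
  cell(0,0) d: {T1}  orig:{}
  cell(1,1) d: {T1}  orig:{}
  cell(2,2) c: {T2}  orig:{}
  cell(3,3) a: {A,B,C,S,T0}  orig:{A,B,C,S}
  cell(4,4) a: {A,B,C,S,T0}  orig:{A,B,C,S}
  cell(0,1) dd: ∅
  cell(1,2) dc: {B,S}
  cell(2,3) ca: ∅
  cell(3,4) aa: {A,C,S}
  cell(0,2) ddc: ∅
  cell(1,3) dca: {C}
  cell(2,4) caa: ∅
  cell(0,3) ddca: {S}
  cell(1,4) dcaa: {C}
  cell(0,4) ddcaa: {S}

S ∈ T[0,4] ⇒ YES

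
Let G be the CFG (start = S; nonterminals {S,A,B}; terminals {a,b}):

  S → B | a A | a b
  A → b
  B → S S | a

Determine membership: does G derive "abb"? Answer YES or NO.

Convert to CNF:
  S -> S S | T0 A | T0 T1 | a
  A -> b
  B -> S S | a
  T0 -> a
  T1 -> b

CYK fill:
  T[0,0] 'a' = {B,S,T0}  orig:{B,S}
  T[1,1] 'b' = {A,T1}  orig:{A}
  T[2,2] 'b' = {A,T1}  orig:{A}
  T[0,1] 'ab' = {S}
  T[1,2] 'bb' = ∅
  T[0,2] 'abb' = ∅

S ∉ T[0,2] ⇒ NO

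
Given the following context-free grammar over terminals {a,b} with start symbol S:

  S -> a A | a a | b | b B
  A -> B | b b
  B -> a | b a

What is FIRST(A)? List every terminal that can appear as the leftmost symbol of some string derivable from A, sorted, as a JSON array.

Compute FIRST by fixpoint:
iter 1:
  A via A→b b: +{b}
  B via B→a: +{a}
  B via B→b a: +{b}
  S via S→a A: +{a}
  S via S→b: +{b}
  FIRST(S)={a,b}  FIRST(A)={b}  FIRST(B)={a,b}
iter 2:
  A via A→B: +{a}
  FIRST(S)={a,b}  FIRST(A)={a,b}  FIRST(B)={a,b}
iter 3: done
  FIRST(S)={a,b}  FIRST(A)={a,b}  FIRST(B)={a,b}

FIRST(A) = ["a", "b"]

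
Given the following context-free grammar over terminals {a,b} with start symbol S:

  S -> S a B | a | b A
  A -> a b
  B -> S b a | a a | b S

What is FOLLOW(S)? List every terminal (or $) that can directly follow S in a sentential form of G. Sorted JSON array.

Compute FIRST by fixpoint:
round 1:
  A via A→a b: +{a}
  B via B→a a: +{a}
  B via B→b S: +{b}
  S via S→a: +{a}
  S via S→b A: +{b}
  FIRST(S)={a,b}  FIRST(A)={a}  FIRST(B)={a,b}
round 2: (stable)
  FIRST(S)={a,b}  FIRST(A)={a}  FIRST(B)={a,b}

Compute FOLLOW by fixpoint:
FOLLOW(S) := {$}
[1]
  B→S b a: FOLLOW(S) ⊇ FIRST(b) = {b}; new: +{b}
  S→S a B: FOLLOW(S) ⊇ FIRST(a) = {a}; new: +{a}
  S→S a B: FOLLOW(B) ⊇ FOLLOW(S) ⊇ {$,a,b}; new: +{$,a,b}
  S→b A: FOLLOW(A) ⊇ FOLLOW(S) ⊇ {$,a,b}; new: +{$,a,b}
  FOLLOW[S]={$,a,b}  FOLLOW[A]={$,a,b}  FOLLOW[B]={$,a,b}
[2] (stable)
  FOLLOW[S]={$,a,b}  FOLLOW[A]={$,a,b}  FOLLOW[B]={$,a,b}

FOLLOW(S) = ["$", "a", "b"]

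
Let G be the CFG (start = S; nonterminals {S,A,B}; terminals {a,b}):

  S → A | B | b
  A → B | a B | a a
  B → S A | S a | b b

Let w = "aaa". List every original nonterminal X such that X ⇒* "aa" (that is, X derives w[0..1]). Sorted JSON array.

Convert to CNF:
  S -> S A | S T0 | T0 B | T0 T0 | T1 T1 | b
  A -> S A | S T0 | T0 B | T0 T0 | T1 T1
  B -> S A | S T0 | T1 T1
  T0 -> a
  T1 -> b

CYK fill (cells [i..j] with 0 ≤ i ≤ j ≤ 1 only):
  [0..0]={T0}  "a"  orig:{}
  [1..1]={T0}  "a"  orig:{}
  [0..1]={A,S}  "aa"

Original NTs in T[0,1] deriving "aa": ["A", "S"]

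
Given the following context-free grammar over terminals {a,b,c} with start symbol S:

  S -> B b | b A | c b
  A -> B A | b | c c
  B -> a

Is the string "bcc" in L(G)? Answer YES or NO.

CNF form of G:
  S -> B T1 | T0 T1 | T1 A
  A -> B A | T0 T0 | b
  B -> a
  T0 -> c
  T1 -> b

Fill CYK table bottom-up:
  [0..0]={A,T1}  "b"  orig:{A}
  [1..1]={T0}  "c"  orig:{}
  [2..2]={T0}  "c"  orig:{}
  [0..1]=∅  "bc"
  [1..2]={A}  "cc"
  [0..2]={S}  "bcc"

S ∈ T[0,2] ⇒ YES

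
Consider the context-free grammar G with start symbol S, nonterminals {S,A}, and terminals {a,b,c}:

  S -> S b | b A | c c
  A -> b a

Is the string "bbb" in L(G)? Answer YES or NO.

Convert to CNF:
  S -> S T0 | T0 A | T2 T2
  A -> T0 T1
  T0 -> b
  T1 -> a
  T2 -> c

Fill CYK table bottom-up:
  [0..0]={T0}  "b"  orig:{}
  [1..1]={T0}  "b"  orig:{}
  [2..2]={T0}  "b"  orig:{}
  [0..1]=∅  "bb"
  [1..2]=∅  "bb"
  [0..2]=∅  "bbb"

S ∉ T[0,2] ⇒ NO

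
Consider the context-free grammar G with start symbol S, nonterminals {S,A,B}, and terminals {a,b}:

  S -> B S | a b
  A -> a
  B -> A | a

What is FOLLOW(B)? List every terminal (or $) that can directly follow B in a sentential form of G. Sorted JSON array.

Compute FIRST by fixpoint:
round 1:
  A via A→a: +{a}
  B via B→A: +{a}
  S via S→B S: +{a}
  S: {a}  A: {a}  B: {a}
round 2: (stable)
  S: {a}  A: {a}  B: {a}

FOLLOW iteration:
FOLLOW(S) := {$}
pass 1:
  S→B S: FOLLOW(B) ⊇ FIRST(S) = {a}; new: +{a}
  FOLLOW(S)={$}  FOLLOW(A)={}  FOLLOW(B)={a}
pass 2:
  B→A: FOLLOW(A) ⊇ FOLLOW(B) ⊇ {a}; new: +{a}
  FOLLOW(S)={$}  FOLLOW(A)={a}  FOLLOW(B)={a}
pass 3: (no change)
  FOLLOW(S)={$}  FOLLOW(A)={a}  FOLLOW(B)={a}

FOLLOW(B) = ["a"]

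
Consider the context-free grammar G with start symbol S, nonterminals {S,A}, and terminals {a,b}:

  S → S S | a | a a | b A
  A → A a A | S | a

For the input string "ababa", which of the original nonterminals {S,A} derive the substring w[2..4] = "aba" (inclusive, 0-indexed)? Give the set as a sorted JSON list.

Convert to CNF:
  S -> S S | T0 T0 | T1 A | a
  A -> A X2 | S S | T0 T0 | T1 A | a
  T0 -> a
  T1 -> b
  X2 -> T0 A

CYK fill — only the sub-triangle for w[2..4]:
  [2..2]={A,S,T0}  "a"  orig:{A,S}
  [3..3]={T1}  "b"  orig:{}
  [4..4]={A,S,T0}  "a"  orig:{A,S}
  [2..3]=∅  "ab"
  [3..4]={A,S}  "ba"
  [2..4]={A,S,X2}  "aba"  orig:{A,S}

Original NTs in T[2,4] deriving "aba": ["A", "S"]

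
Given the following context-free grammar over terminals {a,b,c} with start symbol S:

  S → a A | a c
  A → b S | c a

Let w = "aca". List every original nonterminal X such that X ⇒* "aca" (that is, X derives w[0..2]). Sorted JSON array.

CNF form of G:
  S -> T2 A | T2 T1
  A -> T0 S | T1 T2
  T0 -> b
  T1 -> c
  T2 -> a

CYK fill — only the sub-triangle for w[0..2]:
  T[0,0] 'a' = {T2}  orig:{}
  T[1,1] 'c' = {T1}  orig:{}
  T[2,2] 'a' = {T2}  orig:{}
  T[0,1] 'ac' = {S}
  T[1,2] 'ca' = {A}
  T[0,2] 'aca' = {S}

Original NTs in T[0,2] deriving "aca": ["S"]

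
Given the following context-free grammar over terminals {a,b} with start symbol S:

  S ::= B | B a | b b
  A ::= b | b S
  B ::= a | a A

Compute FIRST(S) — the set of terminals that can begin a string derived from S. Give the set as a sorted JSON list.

Compute FIRST by fixpoint:
pass 1:
  A via A→b: +{b}
  B via B→a: +{a}
  S via S→B: +{a}
  S via S→b b: +{b}
  S: {a,b}  A: {b}  B: {a}
pass 2: done
  S: {a,b}  A: {b}  B: {a}

FIRST(S) = ["a", "b"]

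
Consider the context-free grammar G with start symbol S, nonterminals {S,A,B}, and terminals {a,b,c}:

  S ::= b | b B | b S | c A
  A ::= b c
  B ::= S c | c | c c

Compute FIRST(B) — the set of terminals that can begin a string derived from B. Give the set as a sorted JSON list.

Compute FIRST by fixpoint:
iter 1:
  A via A→b c: +{b}
  B via B→c: +{c}
  S via S→b: +{b}
  S via S→c A: +{c}
  S: {b,c}  A: {b}  B: {c}
iter 2:
  B via B→S c: +{b}
  S: {b,c}  A: {b}  B: {b,c}
iter 3: — fixpoint
  S: {b,c}  A: {b}  B: {b,c}

FIRST(B) = ["b", "c"]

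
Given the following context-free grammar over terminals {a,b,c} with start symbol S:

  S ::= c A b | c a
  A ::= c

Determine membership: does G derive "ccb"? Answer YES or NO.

CNF form of G:
  S -> T0 T2 | T0 X3
  A -> c
  T0 -> c
  T1 -> b
  T2 -> a
  X3 -> A T1

CYK table (by increasing span):
  T[0,0] 'c' = {A,T0}  orig:{A}
  T[1,1] 'c' = {A,T0}  orig:{A}
  T[2,2] 'b' = {T1}  orig:{}
  T[0,1] 'cc' = ∅
  T[1,2] 'cb' = {X3}  orig:{}
  T[0,2] 'ccb' = {S}

S ∈ T[0,2] ⇒ YES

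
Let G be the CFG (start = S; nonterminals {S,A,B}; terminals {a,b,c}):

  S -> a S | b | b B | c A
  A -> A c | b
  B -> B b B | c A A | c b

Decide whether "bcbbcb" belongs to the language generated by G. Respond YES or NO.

Convert to CNF:
  S -> T0 A | T1 B | T2 S | b
  A -> A T0 | b
  B -> B X3 | T0 T1 | T0 X4
  T0 -> c
  T1 -> b
  T2 -> a
  X3 -> T1 B
  X4 -> A A

CYK table (by increasing span):
  cell(0,0) b: {A,S,T1}  orig:{A,S}
  cell(1,1) c: {T0}  orig:{}
  cell(2,2) b: {A,S,T1}  orig:{A,S}
  cell(3,3) b: {A,S,T1}  orig:{A,S}
  cell(4,4) c: {T0}  orig:{}
  cell(5,5) b: {A,S,T1}  orig:{A,S}
  cell(0,1) bc: {A}
  cell(1,2) cb: {B,S}
  cell(2,3) bb: {X4}  orig:{}
  cell(3,4) bc: {A}
  cell(4,5) cb: {B,S}
  cell(0,2) bcb: {S,X3,X4}  orig:{S}
  cell(1,3) cbb: {B}
  cell(2,4) bbc: {X4}  orig:{}
  cell(3,5) bcb: {S,X3,X4}  orig:{S}
  cell(0,3) bcbb: {S,X3}  orig:{S}
  cell(1,4) cbbc: {B}
  cell(2,5) bbcb: ∅
  cell(0,4) bcbbc: {S,X3}  orig:{S}
  cell(1,5) cbbcb: {B}
  cell(0,5) bcbbcb: {S,X3}  orig:{S}

S ∈ T[0,5] ⇒ YES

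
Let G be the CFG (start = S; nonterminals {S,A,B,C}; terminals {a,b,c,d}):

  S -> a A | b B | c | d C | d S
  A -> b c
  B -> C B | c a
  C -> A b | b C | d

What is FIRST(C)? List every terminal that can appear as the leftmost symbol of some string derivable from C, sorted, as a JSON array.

FIRST sets, iterate to fixpoint:
[1]
  A via A→b c: +{b}
  B via B→c a: +{c}
  C via C→A b: +{b}
  C via C→d: +{d}
  S via S→a A: +{a}
  S via S→b B: +{b}
  S via S→c: +{c}
  S via S→d C: +{d}
  FIRST(S)={a,b,c,d}  FIRST(A)={b}  FIRST(B)={c}  FIRST(C)={b,d}
[2]
  B via B→C B: +{b,d}
  FIRST(S)={a,b,c,d}  FIRST(A)={b}  FIRST(B)={b,c,d}  FIRST(C)={b,d}
[3] (no change)
  FIRST(S)={a,b,c,d}  FIRST(A)={b}  FIRST(B)={b,c,d}  FIRST(C)={b,d}

FIRST(C) = ["b", "d"]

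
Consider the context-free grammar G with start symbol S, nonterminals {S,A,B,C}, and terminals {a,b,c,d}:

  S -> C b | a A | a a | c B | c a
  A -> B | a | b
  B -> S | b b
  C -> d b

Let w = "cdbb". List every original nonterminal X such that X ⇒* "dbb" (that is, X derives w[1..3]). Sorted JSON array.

Convert to CNF:
  S -> C T0 | T1 A | T1 T1 | T2 B | T2 T1
  A -> C T0 | T0 T0 | T1 A | T1 T1 | T2 B | T2 T1 | a | b
  B -> C T0 | T0 T0 | T1 A | T1 T1 | T2 B | T2 T1
  C -> T3 T0
  T0 -> b
  T1 -> a
  T2 -> c
  T3 -> d

Fill CYK table bottom-up — only the sub-triangle for w[1..3]:
  [1..1]={T3}  "d"  orig:{}
  [2..2]={A,T0}  "b"  orig:{A}
  [3..3]={A,T0}  "b"  orig:{A}
  [1..2]={C}  "db"
  [2..3]={A,B}  "bb"
  [1..3]={A,B,S}  "dbb"

Original NTs in T[1,3] deriving "dbb": ["A", "B", "S"]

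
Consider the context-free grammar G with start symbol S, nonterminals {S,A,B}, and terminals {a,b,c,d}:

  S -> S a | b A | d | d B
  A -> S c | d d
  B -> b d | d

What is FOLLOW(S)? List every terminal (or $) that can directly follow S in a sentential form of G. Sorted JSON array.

Compute FIRST by fixpoint:
iter 1:
  A via A→d d: +{d}
  B via B→b d: +{b}
  B via B→d: +{d}
  S via S→b A: +{b}
  S via S→d: +{d}
  FIRST[S]={b,d}  FIRST[A]={d}  FIRST[B]={b,d}
iter 2:
  A via A→S c: +{b}
  FIRST[S]={b,d}  FIRST[A]={b,d}  FIRST[B]={b,d}
iter 3: (stable)
  FIRST[S]={b,d}  FIRST[A]={b,d}  FIRST[B]={b,d}

Compute FOLLOW by fixpoint:
seed FOLLOW(S) with $
round 1:
  A→S c: FOLLOW(S) ⊇ FIRST(c) = {c}; new: +{c}
  S→S a: FOLLOW(S) ⊇ FIRST(a) = {a}; new: +{a}
  S→b A: FOLLOW(A) ⊇ FOLLOW(S) ⊇ {$,a,c}; new: +{$,a,c}
  S→d B: FOLLOW(B) ⊇ FOLLOW(S) ⊇ {$,a,c}; new: +{$,a,c}
  FOLLOW[S]={$,a,c}  FOLLOW[A]={$,a,c}  FOLLOW[B]={$,a,c}
round 2: (stable)
  FOLLOW[S]={$,a,c}  FOLLOW[A]={$,a,c}  FOLLOW[B]={$,a,c}

FOLLOW(S) = ["$", "a", "c"]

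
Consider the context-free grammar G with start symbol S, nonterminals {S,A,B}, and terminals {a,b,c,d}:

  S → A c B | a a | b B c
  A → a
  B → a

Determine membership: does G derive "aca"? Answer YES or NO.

Convert to CNF:
  S -> A X3 | T1 T1 | T2 X4
  A -> a
  B -> a
  T0 -> c
  T1 -> a
  T2 -> b
  X3 -> T0 B
  X4 -> B T0

Fill CYK table bottom-up:
  [0..0]={A,B,T1}  "a"  orig:{A,B}
  [1..1]={T0}  "c"  orig:{}
  [2..2]={A,B,T1}  "a"  orig:{A,B}
  [0..1]={X4}  "ac"  orig:{}
  [1..2]={X3}  "ca"  orig:{}
  [0..2]={S}  "aca"

S ∈ T[0,2] ⇒ YES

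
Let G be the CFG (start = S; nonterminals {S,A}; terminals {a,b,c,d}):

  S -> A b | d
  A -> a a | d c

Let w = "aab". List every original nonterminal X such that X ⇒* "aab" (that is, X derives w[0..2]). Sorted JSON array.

CNF form of G:
  S -> A T3 | d
  A -> T0 T0 | T1 T2
  T0 -> a
  T1 -> d
  T2 -> c
  T3 -> b

CYK fill (cells [i..j] with 0 ≤ i ≤ j ≤ 2 only):
  cell(0,0) a: {T0}  orig:{}
  cell(1,1) a: {T0}  orig:{}
  cell(2,2) b: {T3}  orig:{}
  cell(0,1) aa: {A}
  cell(1,2) ab: ∅
  cell(0,2) aab: {S}

Original NTs in T[0,2] deriving "aab": ["S"]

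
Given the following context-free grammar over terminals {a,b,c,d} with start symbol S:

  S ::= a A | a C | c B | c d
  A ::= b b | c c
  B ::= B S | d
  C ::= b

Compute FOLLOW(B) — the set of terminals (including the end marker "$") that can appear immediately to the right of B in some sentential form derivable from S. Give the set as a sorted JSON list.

FIRST sets, iterate to fixpoint:
iter 1:
  A via A→b b: +{b}
  A via A→c c: +{c}
  B via B→d: +{d}
  C via C→b: +{b}
  S via S→a A: +{a}
  S via S→c B: +{c}
  S: {a,c}  A: {b,c}  B: {d}  C: {b}
iter 2: (no change)
  S: {a,c}  A: {b,c}  B: {d}  C: {b}

Compute FOLLOW by fixpoint:
seed FOLLOW(S) with $
pass 1:
  B→B S: FOLLOW(B) ⊇ FIRST(S) = {a,c}; new: +{a,c}
  B→B S: FOLLOW(S) ⊇ FOLLOW(B) ⊇ {a,c}; new: +{a,c}
  S→a A: FOLLOW(A) ⊇ FOLLOW(S) ⊇ {$,a,c}; new: +{$,a,c}
  S→a C: FOLLOW(C) ⊇ FOLLOW(S) ⊇ {$,a,c}; new: +{$,a,c}
  S→c B: FOLLOW(B) ⊇ FOLLOW(S) ⊇ {$,a,c}; new: +{$}
  FOLLOW[S]={$,a,c}  FOLLOW[A]={$,a,c}  FOLLOW[B]={$,a,c}  FOLLOW[C]={$,a,c}
pass 2: — fixpoint
  FOLLOW[S]={$,a,c}  FOLLOW[A]={$,a,c}  FOLLOW[B]={$,a,c}  FOLLOW[C]={$,a,c}

FOLLOW(B) = ["$", "a", "c"]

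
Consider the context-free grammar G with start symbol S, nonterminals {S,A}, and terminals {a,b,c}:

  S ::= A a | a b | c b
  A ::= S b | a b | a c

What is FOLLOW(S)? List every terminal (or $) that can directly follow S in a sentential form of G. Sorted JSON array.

FIRST iteration:
[1]
  A via A→a b: +{a}
  S via S→A a: +{a}
  S via S→c b: +{c}
  S: {a,c}  A: {a}
[2]
  A via A→S b: +{c}
  S: {a,c}  A: {a,c}
[3] — fixpoint
  S: {a,c}  A: {a,c}

FOLLOW iteration:
seed FOLLOW(S) with $
round 1:
  A→S b: FOLLOW(S) ⊇ FIRST(b) = {b}; new: +{b}
  S→A a: FOLLOW(A) ⊇ FIRST(a) = {a}; new: +{a}
  FOLLOW[S]={$,b}  FOLLOW[A]={a}
round 2: (no change)
  FOLLOW[S]={$,b}  FOLLOW[A]={a}

FOLLOW(S) = ["$", "b"]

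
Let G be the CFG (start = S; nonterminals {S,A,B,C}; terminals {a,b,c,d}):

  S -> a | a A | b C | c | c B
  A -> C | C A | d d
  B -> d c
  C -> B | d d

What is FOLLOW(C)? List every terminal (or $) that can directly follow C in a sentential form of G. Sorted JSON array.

FIRST iteration:
[1]
  A via A→d d: +{d}
  B via B→d c: +{d}
  C via C→B: +{d}
  S via S→a: +{a}
  S via S→b C: +{b}
  S via S→c: +{c}
  FIRST(S)={a,b,c}  FIRST(A)={d}  FIRST(B)={d}  FIRST(C)={d}
[2] (stable)
  FIRST(S)={a,b,c}  FIRST(A)={d}  FIRST(B)={d}  FIRST(C)={d}

Compute FOLLOW by fixpoint:
FOLLOW(S) := {$}
iter 1:
  A→C A: FOLLOW(C) ⊇ FIRST(A) = {d}; new: +{d}
  C→B: FOLLOW(B) ⊇ FOLLOW(C) ⊇ {d}; new: +{d}
  S→a A: FOLLOW(A) ⊇ FOLLOW(S) ⊇ {$}; new: +{$}
  S→b C: FOLLOW(C) ⊇ FOLLOW(S) ⊇ {$}; new: +{$}
  S→c B: FOLLOW(B) ⊇ FOLLOW(S) ⊇ {$}; new: +{$}
  S: {$}  A: {$}  B: {$,d}  C: {$,d}
iter 2: — fixpoint
  S: {$}  A: {$}  B: {$,d}  C: {$,d}

FOLLOW(C) = ["$", "d"]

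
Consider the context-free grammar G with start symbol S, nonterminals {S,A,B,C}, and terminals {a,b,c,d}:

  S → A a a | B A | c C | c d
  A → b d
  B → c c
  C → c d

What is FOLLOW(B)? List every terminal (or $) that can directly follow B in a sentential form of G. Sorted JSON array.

Compute FIRST by fixpoint:
iter 1:
  A via A→b d: +{b}
  B via B→c c: +{c}
  C via C→c d: +{c}
  S via S→A a a: +{b}
  S via S→B A: +{c}
  S: {b,c}  A: {b}  B: {c}  C: {c}
iter 2: done
  S: {b,c}  A: {b}  B: {c}  C: {c}

FOLLOW sets:
initialize: $ ∈ FOLLOW(S)
[1]
  S→A a a: FOLLOW(A) ⊇ FIRST(a) = {a}; new: +{a}
  S→B A: FOLLOW(B) ⊇ FIRST(A) = {b}; new: +{b}
  S→B A: FOLLOW(A) ⊇ FOLLOW(S) ⊇ {$}; new: +{$}
  S→c C: FOLLOW(C) ⊇ FOLLOW(S) ⊇ {$}; new: +{$}
  FOLLOW(S)={$}  FOLLOW(A)={$,a}  FOLLOW(B)={b}  FOLLOW(C)={$}
[2] — fixpoint
  FOLLOW(S)={$}  FOLLOW(A)={$,a}  FOLLOW(B)={b}  FOLLOW(C)={$}

FOLLOW(B) = ["b"]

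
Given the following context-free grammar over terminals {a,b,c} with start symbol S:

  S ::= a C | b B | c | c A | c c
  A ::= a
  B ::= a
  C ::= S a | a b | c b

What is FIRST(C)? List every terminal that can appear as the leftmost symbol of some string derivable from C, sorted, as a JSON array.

FIRST sets, iterate to fixpoint:
pass 1:
  A via A→a: +{a}
  B via B→a: +{a}
  C via C→a b: +{a}
  C via C→c b: +{c}
  S via S→a C: +{a}
  S via S→b B: +{b}
  S via S→c: +{c}
  FIRST[S]={a,b,c}  FIRST[A]={a}  FIRST[B]={a}  FIRST[C]={a,c}
pass 2:
  C via C→S a: +{b}
  FIRST[S]={a,b,c}  FIRST[A]={a}  FIRST[B]={a}  FIRST[C]={a,b,c}
pass 3: done
  FIRST[S]={a,b,c}  FIRST[A]={a}  FIRST[B]={a}  FIRST[C]={a,b,c}

FIRST(C) = ["a", "b", "c"]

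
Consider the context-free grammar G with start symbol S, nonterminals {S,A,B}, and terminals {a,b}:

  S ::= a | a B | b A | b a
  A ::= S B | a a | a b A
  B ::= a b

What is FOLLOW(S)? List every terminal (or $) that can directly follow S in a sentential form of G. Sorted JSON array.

FIRST iteration:
round 1:
  A via A→a a: +{a}
  B via B→a b: +{a}
  S via S→a: +{a}
  S via S→b A: +{b}
  FIRST[S]={a,b}  FIRST[A]={a}  FIRST[B]={a}
round 2:
  A via A→S B: +{b}
  FIRST[S]={a,b}  FIRST[A]={a,b}  FIRST[B]={a}
round 3: (no change)
  FIRST[S]={a,b}  FIRST[A]={a,b}  FIRST[B]={a}

Compute FOLLOW by fixpoint:
seed FOLLOW(S) with $
pass 1:
  A→S B: FOLLOW(S) ⊇ FIRST(B) = {a}; new: +{a}
  S→a B: FOLLOW(B) ⊇ FOLLOW(S) ⊇ {$,a}; new: +{$,a}
  S→b A: FOLLOW(A) ⊇ FOLLOW(S) ⊇ {$,a}; new: +{$,a}
  FOLLOW[S]={$,a}  FOLLOW[A]={$,a}  FOLLOW[B]={$,a}
pass 2: done
  FOLLOW[S]={$,a}  FOLLOW[A]={$,a}  FOLLOW[B]={$,a}

FOLLOW(S) = ["$", "a"]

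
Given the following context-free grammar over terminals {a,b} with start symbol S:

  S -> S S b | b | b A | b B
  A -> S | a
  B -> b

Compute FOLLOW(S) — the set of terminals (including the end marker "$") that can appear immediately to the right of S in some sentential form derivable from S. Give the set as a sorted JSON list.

FIRST sets, iterate to fixpoint:
round 1:
  A via A→a: +{a}
  B via B→b: +{b}
  S via S→b: +{b}
  FIRST[S]={b}  FIRST[A]={a}  FIRST[B]={b}
round 2:
  A via A→S: +{b}
  FIRST[S]={b}  FIRST[A]={a,b}  FIRST[B]={b}
round 3: (no change)
  FIRST[S]={b}  FIRST[A]={a,b}  FIRST[B]={b}

Compute FOLLOW by fixpoint:
FOLLOW(S) := {$}
round 1:
  S→S S b: FOLLOW(S) ⊇ FIRST(S) = {b}; new: +{b}
  S→b A: FOLLOW(A) ⊇ FOLLOW(S) ⊇ {$,b}; new: +{$,b}
  S→b B: FOLLOW(B) ⊇ FOLLOW(S) ⊇ {$,b}; new: +{$,b}
  FOLLOW(S)={$,b}  FOLLOW(A)={$,b}  FOLLOW(B)={$,b}
round 2: — fixpoint
  FOLLOW(S)={$,b}  FOLLOW(A)={$,b}  FOLLOW(B)={$,b}

FOLLOW(S) = ["$", "b"]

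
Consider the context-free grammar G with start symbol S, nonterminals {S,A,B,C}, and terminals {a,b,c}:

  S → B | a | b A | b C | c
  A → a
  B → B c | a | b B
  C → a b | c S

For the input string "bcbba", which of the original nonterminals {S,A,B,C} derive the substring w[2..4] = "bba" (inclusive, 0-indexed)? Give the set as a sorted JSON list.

CNF form of G:
  S -> B T0 | T1 A | T1 B | T1 C | a | c
  A -> a
  B -> B T0 | T1 B | a
  C -> T0 S | T2 T1
  T0 -> c
  T1 -> b
  T2 -> a

CYK fill (cells [i..j] with 2 ≤ i ≤ j ≤ 4 only):
  [2..2]={T1}  "b"  orig:{}
  [3..3]={T1}  "b"  orig:{}
  [4..4]={A,B,S,T2}  "a"  orig:{A,B,S}
  [2..3]=∅  "bb"
  [3..4]={B,S}  "ba"
  [2..4]={B,S}  "bba"

Original NTs in T[2,4] deriving "bba": ["B", "S"]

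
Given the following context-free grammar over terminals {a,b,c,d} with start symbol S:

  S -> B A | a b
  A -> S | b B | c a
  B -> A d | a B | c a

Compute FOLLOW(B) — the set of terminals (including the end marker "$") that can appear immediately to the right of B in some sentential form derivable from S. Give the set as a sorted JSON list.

FIRST sets, iterate to fixpoint:
iter 1:
  A via A→b B: +{b}
  A via A→c a: +{c}
  B via B→A d: +{b,c}
  B via B→a B: +{a}
  S via S→B A: +{a,b,c}
  S: {a,b,c}  A: {b,c}  B: {a,b,c}
iter 2:
  A via A→S: +{a}
  S: {a,b,c}  A: {a,b,c}  B: {a,b,c}
iter 3: done
  S: {a,b,c}  A: {a,b,c}  B: {a,b,c}

FOLLOW sets:
initialize: $ ∈ FOLLOW(S)
iter 1:
  B→A d: FOLLOW(A) ⊇ FIRST(d) = {d}; new: +{d}
  S→B A: FOLLOW(B) ⊇ FIRST(A) = {a,b,c}; new: +{a,b,c}
  S→B A: FOLLOW(A) ⊇ FOLLOW(S) ⊇ {$}; new: +{$}
  FOLLOW[S]={$}  FOLLOW[A]={$,d}  FOLLOW[B]={a,b,c}
iter 2:
  A→S: FOLLOW(S) ⊇ FOLLOW(A) ⊇ {$,d}; new: +{d}
  A→b B: FOLLOW(B) ⊇ FOLLOW(A) ⊇ {$,d}; new: +{$,d}
  FOLLOW[S]={$,d}  FOLLOW[A]={$,d}  FOLLOW[B]={$,a,b,c,d}
iter 3: (stable)
  FOLLOW[S]={$,d}  FOLLOW[A]={$,d}  FOLLOW[B]={$,a,b,c,d}

FOLLOW(B) = ["$", "a", "b", "c", "d"]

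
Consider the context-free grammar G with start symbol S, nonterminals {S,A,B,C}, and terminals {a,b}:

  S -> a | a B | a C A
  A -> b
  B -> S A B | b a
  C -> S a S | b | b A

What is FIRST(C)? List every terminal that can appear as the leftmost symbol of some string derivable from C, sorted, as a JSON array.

FIRST iteration:
iter 1:
  A via A→b: +{b}
  B via B→b a: +{b}
  C via C→b: +{b}
  S via S→a: +{a}
  S: {a}  A: {b}  B: {b}  C: {b}
iter 2:
  B via B→S A B: +{a}
  C via C→S a S: +{a}
  S: {a}  A: {b}  B: {a,b}  C: {a,b}
iter 3: (no change)
  S: {a}  A: {b}  B: {a,b}  C: {a,b}

FIRST(C) = ["a", "b"]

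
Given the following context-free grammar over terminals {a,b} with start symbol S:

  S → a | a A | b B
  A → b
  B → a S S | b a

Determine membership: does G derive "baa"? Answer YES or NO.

Convert to CNF:
  S -> T0 A | T1 B | a
  A -> b
  B -> T0 X2 | T1 T0
  T0 -> a
  T1 -> b
  X2 -> S S

CYK table (by increasing span):
  T[0,0] 'b' = {A,T1}  orig:{A}
  T[1,1] 'a' = {S,T0}  orig:{S}
  T[2,2] 'a' = {S,T0}  orig:{S}
  T[0,1] 'ba' = {B}
  T[1,2] 'aa' = {X2}  orig:{}
  T[0,2] 'baa' = ∅

S ∉ T[0,2] ⇒ NO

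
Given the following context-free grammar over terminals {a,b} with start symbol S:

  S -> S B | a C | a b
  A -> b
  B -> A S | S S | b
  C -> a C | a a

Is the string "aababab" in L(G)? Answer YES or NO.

Convert to CNF:
  S -> S B | T0 C | T0 T1
  A -> b
  B -> A S | S S | b
  C -> T0 C | T0 T0
  T0 -> a
  T1 -> b

CYK fill:
  T[0,0] 'a' = {T0}  orig:{}
  T[1,1] 'a' = {T0}  orig:{}
  T[2,2] 'b' = {A,B,T1}  orig:{A,B}
  T[3,3] 'a' = {T0}  orig:{}
  T[4,4] 'b' = {A,B,T1}  orig:{A,B}
  T[5,5] 'a' = {T0}  orig:{}
  T[6,6] 'b' = {A,B,T1}  orig:{A,B}
  T[0,1] 'aa' = {C}
  T[1,2] 'ab' = {S}
  T[2,3] 'ba' = ∅
  T[3,4] 'ab' = {S}
  T[4,5] 'ba' = ∅
  T[5,6] 'ab' = {S}
  T[0,2] 'aab' = ∅
  T[1,3] 'aba' = ∅
  T[2,4] 'bab' = {B}
  T[3,5] 'aba' = ∅
  T[4,6] 'bab' = {B}
  T[0,3] 'aaba' = ∅
  T[1,4] 'abab' = {B}
  T[2,5] 'baba' = ∅
  T[3,6] 'abab' = {B}
  T[0,4] 'aabab' = ∅
  T[1,5] 'ababa' = ∅
  T[2,6] 'babab' = ∅
  T[0,5] 'aababa' = ∅
  T[1,6] 'ababab' = {S}
  T[0,6] 'aababab' = ∅

S ∉ T[0,6] ⇒ NO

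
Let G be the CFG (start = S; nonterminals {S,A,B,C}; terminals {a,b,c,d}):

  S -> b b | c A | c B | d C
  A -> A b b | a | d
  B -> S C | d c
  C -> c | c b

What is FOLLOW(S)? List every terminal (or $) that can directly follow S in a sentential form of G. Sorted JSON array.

FIRST sets, iterate to fixpoint:
[1]
  A via A→a: +{a}
  A via A→d: +{d}
  B via B→d c: +{d}
  C via C→c: +{c}
  S via S→b b: +{b}
  S via S→c A: +{c}
  S via S→d C: +{d}
  FIRST(S)={b,c,d}  FIRST(A)={a,d}  FIRST(B)={d}  FIRST(C)={c}
[2]
  B via B→S C: +{b,c}
  FIRST(S)={b,c,d}  FIRST(A)={a,d}  FIRST(B)={b,c,d}  FIRST(C)={c}
[3] (stable)
  FIRST(S)={b,c,d}  FIRST(A)={a,d}  FIRST(B)={b,c,d}  FIRST(C)={c}

FOLLOW sets:
FOLLOW(S) := {$}
round 1:
  A→A b b: FOLLOW(A) ⊇ FIRST(b) = {b}; new: +{b}
  B→S C: FOLLOW(S) ⊇ FIRST(C) = {c}; new: +{c}
  S→c A: FOLLOW(A) ⊇ FOLLOW(S) ⊇ {$,c}; new: +{$,c}
  S→c B: FOLLOW(B) ⊇ FOLLOW(S) ⊇ {$,c}; new: +{$,c}
  S→d C: FOLLOW(C) ⊇ FOLLOW(S) ⊇ {$,c}; new: +{$,c}
  S: {$,c}  A: {$,b,c}  B: {$,c}  C: {$,c}
round 2: (no change)
  S: {$,c}  A: {$,b,c}  B: {$,c}  C: {$,c}

FOLLOW(S) = ["$", "c"]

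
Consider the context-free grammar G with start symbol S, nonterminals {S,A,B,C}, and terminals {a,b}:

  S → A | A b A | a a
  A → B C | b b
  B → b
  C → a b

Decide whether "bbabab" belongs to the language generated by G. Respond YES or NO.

Convert to CNF:
  S -> A X2 | B C | T0 T0 | T1 T1
  A -> B C | T0 T0
  B -> b
  C -> T1 T0
  T0 -> b
  T1 -> a
  X2 -> T0 A

Fill CYK table bottom-up:
  [0..0]={B,T0}  "b"  orig:{B}
  [1..1]={B,T0}  "b"  orig:{B}
  [2..2]={T1}  "a"  orig:{}
  [3..3]={B,T0}  "b"  orig:{B}
  [4..4]={T1}  "a"  orig:{}
  [5..5]={B,T0}  "b"  orig:{B}
  [0..1]={A,S}  "bb"
  [1..2]=∅  "ba"
  [2..3]={C}  "ab"
  [3..4]=∅  "ba"
  [4..5]={C}  "ab"
  [0..2]=∅  "bba"
  [1..3]={A,S}  "bab"
  [2..4]=∅  "aba"
  [3..5]={A,S}  "bab"
  [0..3]={X2}  "bbab"  orig:{}
  [1..4]=∅  "baba"
  [2..5]=∅  "abab"
  [0..4]=∅  "bbaba"
  [1..5]=∅  "babab"
  [0..5]=∅  "bbabab"

S ∉ T[0,5] ⇒ NO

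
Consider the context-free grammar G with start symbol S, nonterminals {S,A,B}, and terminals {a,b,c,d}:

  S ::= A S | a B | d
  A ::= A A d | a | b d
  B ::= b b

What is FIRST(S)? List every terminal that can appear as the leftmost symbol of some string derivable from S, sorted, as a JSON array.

Compute FIRST by fixpoint:
[1]
  A via A→a: +{a}
  A via A→b d: +{b}
  B via B→b b: +{b}
  S via S→A S: +{a,b}
  S via S→d: +{d}
  FIRST[S]={a,b,d}  FIRST[A]={a,b}  FIRST[B]={b}
[2] done
  FIRST[S]={a,b,d}  FIRST[A]={a,b}  FIRST[B]={b}

FIRST(S) = ["a", "b", "d"]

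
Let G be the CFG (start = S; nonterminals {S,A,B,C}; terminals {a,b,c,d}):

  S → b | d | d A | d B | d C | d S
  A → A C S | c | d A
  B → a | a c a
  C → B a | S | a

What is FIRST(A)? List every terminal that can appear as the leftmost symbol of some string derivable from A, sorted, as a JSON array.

FIRST iteration:
[1]
  A via A→c: +{c}
  A via A→d A: +{d}
  B via B→a: +{a}
  C via C→B a: +{a}
  S via S→b: +{b}
  S via S→d: +{d}
  FIRST[S]={b,d}  FIRST[A]={c,d}  FIRST[B]={a}  FIRST[C]={a}
[2]
  C via C→S: +{b,d}
  FIRST[S]={b,d}  FIRST[A]={c,d}  FIRST[B]={a}  FIRST[C]={a,b,d}
[3] done
  FIRST[S]={b,d}  FIRST[A]={c,d}  FIRST[B]={a}  FIRST[C]={a,b,d}

FIRST(A) = ["c", "d"]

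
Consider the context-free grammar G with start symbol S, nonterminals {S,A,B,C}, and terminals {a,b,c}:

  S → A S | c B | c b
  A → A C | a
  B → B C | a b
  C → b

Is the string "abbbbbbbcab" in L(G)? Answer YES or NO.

CNF form of G:
  S -> A S | T2 B | T2 T1
  A -> A C | a
  B -> B C | T0 T1
  C -> b
  T0 -> a
  T1 -> b
  T2 -> c

Fill CYK table bottom-up:
  cell(0,0) a: {A,T0}  orig:{A}
  cell(1,1) b: {C,T1}  orig:{C}
  cell(2,2) b: {C,T1}  orig:{C}
  cell(3,3) b: {C,T1}  orig:{C}
  cell(4,4) b: {C,T1}  orig:{C}
  cell(5,5) b: {C,T1}  orig:{C}
  cell(6,6) b: {C,T1}  orig:{C}
  cell(7,7) b: {C,T1}  orig:{C}
  cell(8,8) c: {T2}  orig:{}
  cell(9,9) a: {A,T0}  orig:{A}
  cell(10,10) b: {C,T1}  orig:{C}
  cell(0,1) ab: {A,B}
  cell(1,2) bb: ∅
  cell(2,3) bb: ∅
  cell(3,4) bb: ∅
  cell(4,5) bb: ∅
  cell(5,6) bb: ∅
  cell(6,7) bb: ∅
  cell(7,8) bc: ∅
  cell(8,9) ca: ∅
  cell(9,10) ab: {A,B}
  cell(0,2) abb: {A,B}
  cell(1,3) bbb: ∅
  cell(2,4) bbb: ∅
  cell(3,5) bbb: ∅
  cell(4,6) bbb: ∅
  cell(5,7) bbb: ∅
  cell(6,8) bbc: ∅
  cell(7,9) bca: ∅
  cell(8,10) cab: {S}
  cell(0,3) abbb: {A,B}
  cell(1,4) bbbb: ∅
  cell(2,5) bbbb: ∅
  cell(3,6) bbbb: ∅
  cell(4,7) bbbb: ∅
  cell(5,8) bbbc: ∅
  cell(6,9) bbca: ∅
  cell(7,10) bcab: ∅
  cell(0,4) abbbb: {A,B}
  cell(1,5) bbbbb: ∅
  cell(2,6) bbbbb: ∅
  cell(3,7) bbbbb: ∅
  cell(4,8) bbbbc: ∅
  cell(5,9) bbbca: ∅
  cell(6,10) bbcab: ∅
  cell(0,5) abbbbb: {A,B}
  cell(1,6) bbbbbb: ∅
  cell(2,7) bbbbbb: ∅
  cell(3,8) bbbbbc: ∅
  cell(4,9) bbbbca: ∅
  cell(5,10) bbbcab: ∅
  cell(0,6) abbbbbb: {A,B}
  cell(1,7) bbbbbbb: ∅
  cell(2,8) bbbbbbc: ∅
  cell(3,9) bbbbbca: ∅
  cell(4,10) bbbbcab: ∅
  cell(0,7) abbbbbbb: {A,B}
  cell(1,8) bbbbbbbc: ∅
  cell(2,9) bbbbbbca: ∅
  cell(3,10) bbbbbcab: ∅
  cell(0,8) abbbbbbbc: ∅
  cell(1,9) bbbbbbbca: ∅
  cell(2,10) bbbbbbcab: ∅
  cell(0,9) abbbbbbbca: ∅
  cell(1,10) bbbbbbbcab: ∅
  cell(0,10) abbbbbbbcab: {S}

S ∈ T[0,10] ⇒ YES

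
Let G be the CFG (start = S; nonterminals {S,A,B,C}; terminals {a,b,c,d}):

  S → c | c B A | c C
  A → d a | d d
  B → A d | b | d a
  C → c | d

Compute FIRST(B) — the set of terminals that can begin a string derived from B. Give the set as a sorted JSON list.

Compute FIRST by fixpoint:
round 1:
  A via A→d a: +{d}
  B via B→A d: +{d}
  B via B→b: +{b}
  C via C→c: +{c}
  C via C→d: +{d}
  S via S→c: +{c}
  S: {c}  A: {d}  B: {b,d}  C: {c,d}
round 2: (stable)
  S: {c}  A: {d}  B: {b,d}  C: {c,d}

FIRST(B) = ["b", "d"]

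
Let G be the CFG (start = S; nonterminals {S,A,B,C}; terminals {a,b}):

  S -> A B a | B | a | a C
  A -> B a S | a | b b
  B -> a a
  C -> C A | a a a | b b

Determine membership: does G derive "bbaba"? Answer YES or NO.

Convert to CNF:
  S -> A X4 | T0 C | T0 T0 | a
  A -> B X2 | T1 T1 | a
  B -> T0 T0
  C -> C A | T0 X3 | T1 T1
  T0 -> a
  T1 -> b
  X2 -> T0 S
  X3 -> T0 T0
  X4 -> B T0

CYK table (by increasing span):
  cell(0,0) b: {T1}  orig:{}
  cell(1,1) b: {T1}  orig:{}
  cell(2,2) a: {A,S,T0}  orig:{A,S}
  cell(3,3) b: {T1}  orig:{}
  cell(4,4) a: {A,S,T0}  orig:{A,S}
  cell(0,1) bb: {A,C}
  cell(1,2) ba: ∅
  cell(2,3) ab: ∅
  cell(3,4) ba: ∅
  cell(0,2) bba: {C}
  cell(1,3) bab: ∅
  cell(2,4) aba: ∅
  cell(0,3) bbab: ∅
  cell(1,4) baba: ∅
  cell(0,4) bbaba: ∅

S ∉ T[0,4] ⇒ NO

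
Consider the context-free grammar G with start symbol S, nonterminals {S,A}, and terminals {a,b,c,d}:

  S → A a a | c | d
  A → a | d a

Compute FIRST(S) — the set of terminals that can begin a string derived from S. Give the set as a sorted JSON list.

FIRST sets, iterate to fixpoint:
round 1:
  A via A→a: +{a}
  A via A→d a: +{d}
  S via S→A a a: +{a,d}
  S via S→c: +{c}
  FIRST[S]={a,c,d}  FIRST[A]={a,d}
round 2: done
  FIRST[S]={a,c,d}  FIRST[A]={a,d}

FIRST(S) = ["a", "c", "d"]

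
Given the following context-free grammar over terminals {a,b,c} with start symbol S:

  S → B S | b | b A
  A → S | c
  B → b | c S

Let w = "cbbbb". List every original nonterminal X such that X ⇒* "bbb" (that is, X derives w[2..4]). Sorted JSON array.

Convert to CNF:
  S -> B S | T0 A | b
  A -> B S | T0 A | b | c
  B -> T1 S | b
  T0 -> b
  T1 -> c

CYK fill, restricted to cells inside w[2..4]:
  [2..2]={A,B,S,T0}  "b"  orig:{A,B,S}
  [3..3]={A,B,S,T0}  "b"  orig:{A,B,S}
  [4..4]={A,B,S,T0}  "b"  orig:{A,B,S}
  [2..3]={A,S}  "bb"
  [3..4]={A,S}  "bb"
  [2..4]={A,S}  "bbb"

Original NTs in T[2,4] deriving "bbb": ["A", "S"]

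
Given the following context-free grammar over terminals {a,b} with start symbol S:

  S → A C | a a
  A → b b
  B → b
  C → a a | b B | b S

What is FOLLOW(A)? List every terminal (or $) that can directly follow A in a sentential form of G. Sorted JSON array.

FIRST iteration:
iter 1:
  A via A→b b: +{b}
  B via B→b: +{b}
  C via C→a a: +{a}
  C via C→b B: +{b}
  S via S→A C: +{b}
  S via S→a a: +{a}
  S: {a,b}  A: {b}  B: {b}  C: {a,b}
iter 2: done
  S: {a,b}  A: {b}  B: {b}  C: {a,b}

FOLLOW sets:
FOLLOW(S) := {$}
round 1:
  S→A C: FOLLOW(A) ⊇ FIRST(C) = {a,b}; new: +{a,b}
  S→A C: FOLLOW(C) ⊇ FOLLOW(S) ⊇ {$}; new: +{$}
  FOLLOW(S)={$}  FOLLOW(A)={a,b}  FOLLOW(B)={}  FOLLOW(C)={$}
round 2:
  C→b B: FOLLOW(B) ⊇ FOLLOW(C) ⊇ {$}; new: +{$}
  FOLLOW(S)={$}  FOLLOW(A)={a,b}  FOLLOW(B)={$}  FOLLOW(C)={$}
round 3: done
  FOLLOW(S)={$}  FOLLOW(A)={a,b}  FOLLOW(B)={$}  FOLLOW(C)={$}

FOLLOW(A) = ["a", "b"]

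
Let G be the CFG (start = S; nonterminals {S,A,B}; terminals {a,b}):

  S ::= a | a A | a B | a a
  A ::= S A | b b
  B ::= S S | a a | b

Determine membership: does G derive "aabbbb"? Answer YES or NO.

CNF form of G:
  S -> T1 A | T1 B | T1 T1 | a
  A -> S A | T0 T0
  B -> S S | T1 T1 | b
  T0 -> b
  T1 -> a

CYK fill:
  cell(0,0) a: {S,T1}  orig:{S}
  cell(1,1) a: {S,T1}  orig:{S}
  cell(2,2) b: {B,T0}  orig:{B}
  cell(3,3) b: {B,T0}  orig:{B}
  cell(4,4) b: {B,T0}  orig:{B}
  cell(5,5) b: {B,T0}  orig:{B}
  cell(0,1) aa: {B,S}
  cell(1,2) ab: {S}
  cell(2,3) bb: {A}
  cell(3,4) bb: {A}
  cell(4,5) bb: {A}
  cell(0,2) aab: {B}
  cell(1,3) abb: {A,S}
  cell(2,4) bbb: ∅
  cell(3,5) bbb: ∅
  cell(0,3) aabb: {A,B,S}
  cell(1,4) abbb: {A}
  cell(2,5) bbbb: ∅
  cell(0,4) aabbb: {A,S}
  cell(1,5) abbbb: {A}
  cell(0,5) aabbbb: {A,S}

S ∈ T[0,5] ⇒ YES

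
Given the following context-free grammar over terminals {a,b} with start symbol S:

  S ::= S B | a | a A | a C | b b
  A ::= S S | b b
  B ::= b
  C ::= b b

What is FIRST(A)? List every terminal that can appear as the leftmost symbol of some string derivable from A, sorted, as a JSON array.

Compute FIRST by fixpoint:
[1]
  A via A→b b: +{b}
  B via B→b: +{b}
  C via C→b b: +{b}
  S via S→a: +{a}
  S via S→b b: +{b}
  FIRST(S)={a,b}  FIRST(A)={b}  FIRST(B)={b}  FIRST(C)={b}
[2]
  A via A→S S: +{a}
  FIRST(S)={a,b}  FIRST(A)={a,b}  FIRST(B)={b}  FIRST(C)={b}
[3] (no change)
  FIRST(S)={a,b}  FIRST(A)={a,b}  FIRST(B)={b}  FIRST(C)={b}

FIRST(A) = ["a", "b"]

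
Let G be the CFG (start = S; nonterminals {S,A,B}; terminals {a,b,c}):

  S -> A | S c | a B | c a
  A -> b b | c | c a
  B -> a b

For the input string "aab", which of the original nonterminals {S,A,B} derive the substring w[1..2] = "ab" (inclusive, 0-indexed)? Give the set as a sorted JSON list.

Convert to CNF:
  S -> S T1 | T0 T0 | T1 T2 | T2 B | c
  A -> T0 T0 | T1 T2 | c
  B -> T2 T0
  T0 -> b
  T1 -> c
  T2 -> a

Fill CYK table bottom-up, restricted to cells inside w[1..2]:
  T[1,1] 'a' = {T2}  orig:{}
  T[2,2] 'b' = {T0}  orig:{}
  T[1,2] 'ab' = {B}

Original NTs in T[1,2] deriving "ab": ["B"]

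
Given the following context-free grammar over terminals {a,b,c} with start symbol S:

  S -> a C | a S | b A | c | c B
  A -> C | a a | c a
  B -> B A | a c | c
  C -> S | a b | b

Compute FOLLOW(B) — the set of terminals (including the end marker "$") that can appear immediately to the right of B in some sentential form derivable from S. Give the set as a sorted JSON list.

FIRST iteration:
round 1:
  A via A→a a: +{a}
  A via A→c a: +{c}
  B via B→a c: +{a}
  B via B→c: +{c}
  C via C→a b: +{a}
  C via C→b: +{b}
  S via S→a C: +{a}
  S via S→b A: +{b}
  S via S→c: +{c}
  FIRST(S)={a,b,c}  FIRST(A)={a,c}  FIRST(B)={a,c}  FIRST(C)={a,b}
round 2:
  A via A→C: +{b}
  C via C→S: +{c}
  FIRST(S)={a,b,c}  FIRST(A)={a,b,c}  FIRST(B)={a,c}  FIRST(C)={a,b,c}
round 3: — fixpoint
  FIRST(S)={a,b,c}  FIRST(A)={a,b,c}  FIRST(B)={a,c}  FIRST(C)={a,b,c}

Compute FOLLOW by fixpoint:
seed FOLLOW(S) with $
pass 1:
  B→B A: FOLLOW(B) ⊇ FIRST(A) = {a,b,c}; new: +{a,b,c}
  B→B A: FOLLOW(A) ⊇ FOLLOW(B) ⊇ {a,b,c}; new: +{a,b,c}
  S→a C: FOLLOW(C) ⊇ FOLLOW(S) ⊇ {$}; new: +{$}
  S→b A: FOLLOW(A) ⊇ FOLLOW(S) ⊇ {$}; new: +{$}
  S→c B: FOLLOW(B) ⊇ FOLLOW(S) ⊇ {$}; new: +{$}
  FOLLOW(S)={$}  FOLLOW(A)={$,a,b,c}  FOLLOW(B)={$,a,b,c}  FOLLOW(C)={$}
pass 2:
  A→C: FOLLOW(C) ⊇ FOLLOW(A) ⊇ {$,a,b,c}; new: +{a,b,c}
  C→S: FOLLOW(S) ⊇ FOLLOW(C) ⊇ {$,a,b,c}; new: +{a,b,c}
  FOLLOW(S)={$,a,b,c}  FOLLOW(A)={$,a,b,c}  FOLLOW(B)={$,a,b,c}  FOLLOW(C)={$,a,b,c}
pass 3: (no change)
  FOLLOW(S)={$,a,b,c}  FOLLOW(A)={$,a,b,c}  FOLLOW(B)={$,a,b,c}  FOLLOW(C)={$,a,b,c}

FOLLOW(B) = ["$", "a", "b", "c"]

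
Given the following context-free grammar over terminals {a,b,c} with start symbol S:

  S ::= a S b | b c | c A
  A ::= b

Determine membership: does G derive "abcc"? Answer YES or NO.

CNF form of G:
  S -> T0 X3 | T1 T2 | T2 A
  A -> b
  T0 -> a
  T1 -> b
  T2 -> c
  X3 -> S T1

CYK fill:
  [0..0]={T0}  "a"  orig:{}
  [1..1]={A,T1}  "b"  orig:{A}
  [2..2]={T2}  "c"  orig:{}
  [3..3]={T2}  "c"  orig:{}
  [0..1]=∅  "ab"
  [1..2]={S}  "bc"
  [2..3]=∅  "cc"
  [0..2]=∅  "abc"
  [1..3]=∅  "bcc"
  [0..3]=∅  "abcc"

S ∉ T[0,3] ⇒ NO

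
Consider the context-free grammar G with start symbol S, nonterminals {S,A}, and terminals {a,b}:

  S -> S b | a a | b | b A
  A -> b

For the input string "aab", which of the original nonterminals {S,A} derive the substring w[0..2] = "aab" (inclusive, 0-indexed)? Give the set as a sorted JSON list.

CNF form of G:
  S -> S T0 | T0 A | T1 T1 | b
  A -> b
  T0 -> b
  T1 -> a

CYK table (by increasing span), restricted to cells inside w[0..2]:
  T[0,0] 'a' = {T1}  orig:{}
  T[1,1] 'a' = {T1}  orig:{}
  T[2,2] 'b' = {A,S,T0}  orig:{A,S}
  T[0,1] 'aa' = {S}
  T[1,2] 'ab' = ∅
  T[0,2] 'aab' = {S}

Original NTs in T[0,2] deriving "aab": ["S"]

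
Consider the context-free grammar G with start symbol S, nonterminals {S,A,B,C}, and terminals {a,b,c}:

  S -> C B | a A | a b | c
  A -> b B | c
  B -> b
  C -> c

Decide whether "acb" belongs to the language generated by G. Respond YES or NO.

CNF form of G:
  S -> C B | T1 A | T1 T0 | c
  A -> T0 B | c
  B -> b
  C -> c
  T0 -> b
  T1 -> a

CYK table (by increasing span):
  T[0,0] 'a' = {T1}  orig:{}
  T[1,1] 'c' = {A,C,S}
  T[2,2] 'b' = {B,T0}  orig:{B}
  T[0,1] 'ac' = {S}
  T[1,2] 'cb' = {S}
  T[0,2] 'acb' = ∅

S ∉ T[0,2] ⇒ NO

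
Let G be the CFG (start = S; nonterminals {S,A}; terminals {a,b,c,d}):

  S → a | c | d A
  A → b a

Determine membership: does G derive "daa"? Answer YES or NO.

Convert to CNF:
  S -> T2 A | a | c
  A -> T0 T1
  T0 -> b
  T1 -> a
  T2 -> d

Fill CYK table bottom-up:
  T[0,0] 'd' = {T2}  orig:{}
  T[1,1] 'a' = {S,T1}  orig:{S}
  T[2,2] 'a' = {S,T1}  orig:{S}
  T[0,1] 'da' = ∅
  T[1,2] 'aa' = ∅
  T[0,2] 'daa' = ∅

S ∉ T[0,2] ⇒ NO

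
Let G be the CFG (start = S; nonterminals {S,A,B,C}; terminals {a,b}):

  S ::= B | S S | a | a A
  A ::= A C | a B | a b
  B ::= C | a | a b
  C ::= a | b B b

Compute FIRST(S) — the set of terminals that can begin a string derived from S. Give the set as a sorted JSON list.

Compute FIRST by fixpoint:
round 1:
  A via A→a B: +{a}
  B via B→a: +{a}
  C via C→a: +{a}
  C via C→b B b: +{b}
  S via S→B: +{a}
  S: {a}  A: {a}  B: {a}  C: {a,b}
round 2:
  B via B→C: +{b}
  S via S→B: +{b}
  S: {a,b}  A: {a}  B: {a,b}  C: {a,b}
round 3: — fixpoint
  S: {a,b}  A: {a}  B: {a,b}  C: {a,b}

FIRST(S) = ["a", "b"]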